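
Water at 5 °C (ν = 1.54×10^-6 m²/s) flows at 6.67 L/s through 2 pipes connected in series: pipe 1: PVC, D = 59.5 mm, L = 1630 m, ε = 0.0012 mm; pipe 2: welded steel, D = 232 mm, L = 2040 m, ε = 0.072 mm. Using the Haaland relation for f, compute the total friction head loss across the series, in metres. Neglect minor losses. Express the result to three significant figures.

H ≈ 146 m

Pipe 1: V = 2.399 m/s, Re = 9.27×10^4, ε/D = 2.02×10^-5, f = 0.01818, h_1 = f(L/D)V²/2g = 146.1 m
Pipe 2: V = 0.1578 m/s, Re = 2.38×10^4, ε/D = 3.10×10^-4, f = 0.02527, h_2 = f(L/D)V²/2g = 0.2820 m
Series → Q common, losses add: H = Σh = 146.4 m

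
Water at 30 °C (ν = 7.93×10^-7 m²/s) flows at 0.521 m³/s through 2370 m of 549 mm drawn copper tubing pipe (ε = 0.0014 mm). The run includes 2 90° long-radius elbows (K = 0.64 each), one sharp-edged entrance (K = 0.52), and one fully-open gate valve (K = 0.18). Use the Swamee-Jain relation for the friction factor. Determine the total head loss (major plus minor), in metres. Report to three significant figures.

V = 4Q/(πD²) = 2.201 m/s; V²/2g = 0.2469 m
Re = 1.52×10^6, ε/D = 2.55×10^-6 → f = 0.01091 (Swamee-Jain)
Major: h_f = f(L/D)·V²/2g = 0.01091·4317·0.2469 = 11.63 m
Minor: ΣK = 1.98; h_m = ΣK·V²/2g = 0.4888 m
Total H_L = 11.63 + 0.4888 = 12.12 m

H_L ≈ 12.1 m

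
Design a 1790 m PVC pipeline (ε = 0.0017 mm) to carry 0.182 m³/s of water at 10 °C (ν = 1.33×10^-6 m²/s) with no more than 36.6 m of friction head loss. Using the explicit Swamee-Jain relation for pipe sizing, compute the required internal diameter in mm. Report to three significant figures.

Swamee-Jain (Type III): D = 0.66·[ε^1.25·(LQ²/(gh_f))^4.75 + ν·Q^9.4·(L/(gh_f))^5.2]^0.04
LQ²/(gh_f) = 0.1651; L/(gh_f) = 4.985
Term 1 = ε^1.25·(…)^4.75 = 1.18×10^-11; Term 2 = ν·Q^9.4·(…)^5.2 = 6.26×10^-10
D = 0.66·(1.18×10^-11 + 6.26×10^-10)^0.04 = 0.2830 m = 283 mm
Check: V = 2.89 m/s, Re = 6.16×10^5, f = 0.01273, h_f = 34.4 m ≈ 36.6 m ✓

D ≈ 283 mm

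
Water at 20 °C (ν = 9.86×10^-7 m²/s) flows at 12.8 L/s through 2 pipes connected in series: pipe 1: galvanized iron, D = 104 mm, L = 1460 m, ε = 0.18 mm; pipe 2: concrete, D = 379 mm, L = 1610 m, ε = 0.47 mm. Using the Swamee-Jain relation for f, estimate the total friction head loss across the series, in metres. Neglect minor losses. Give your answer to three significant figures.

Pipe 1: V = 1.507 m/s, Re = 1.59×10^5, ε/D = 0.00173, f = 0.02395, h_1 = f(L/D)V²/2g = 38.90 m
Pipe 2: V = 0.1135 m/s, Re = 4.36×10^4, ε/D = 0.00124, f = 0.02530, h_2 = f(L/D)V²/2g = 0.07050 m
Series → Q common, losses add: H = Σh = 38.97 m

H ≈ 39.0 m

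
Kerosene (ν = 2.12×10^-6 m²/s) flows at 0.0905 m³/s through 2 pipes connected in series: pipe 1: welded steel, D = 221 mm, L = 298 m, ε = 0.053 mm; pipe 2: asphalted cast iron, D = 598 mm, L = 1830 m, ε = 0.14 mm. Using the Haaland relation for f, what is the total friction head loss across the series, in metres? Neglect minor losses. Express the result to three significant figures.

Pipe 1: V = 2.359 m/s, Re = 2.46×10^5, ε/D = 2.40×10^-4, f = 0.01672, h_1 = f(L/D)V²/2g = 6.395 m
Pipe 2: V = 0.3222 m/s, Re = 9.09×10^4, ε/D = 2.34×10^-4, f = 0.01920, h_2 = f(L/D)V²/2g = 0.3109 m
Series → Q common, losses add: H = Σh = 6.706 m

H ≈ 6.71 m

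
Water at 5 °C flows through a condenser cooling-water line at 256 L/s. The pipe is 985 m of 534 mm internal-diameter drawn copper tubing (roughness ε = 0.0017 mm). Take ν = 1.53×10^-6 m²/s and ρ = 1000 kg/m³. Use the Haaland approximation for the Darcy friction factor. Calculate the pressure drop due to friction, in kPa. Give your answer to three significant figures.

V = 4Q/(πD²) = 4·0.256/(π·0.534²) = 1.143 m/s
Re = VD/ν = 1.143·0.534/1.53×10^-6 = 3.99×10^5 → turbulent
ε/D = 0.0017/534 = 3.18×10^-6
Haaland: f = 0.01364
h_f = f(L/D)V²/(2g) = 0.01364·(985/0.534)·1.143²/(2·9.81) = 1.675 m
Δp = ρg·h_f = 1000·9.81·1.675 = 16.43 kPa

Δp ≈ 16.4 kPa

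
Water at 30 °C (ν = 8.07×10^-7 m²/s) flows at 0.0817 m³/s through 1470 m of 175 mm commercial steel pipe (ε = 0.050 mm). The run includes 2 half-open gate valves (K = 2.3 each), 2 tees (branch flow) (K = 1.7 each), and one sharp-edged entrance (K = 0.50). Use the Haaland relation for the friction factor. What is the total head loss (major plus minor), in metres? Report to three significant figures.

V = 4Q/(πD²) = 3.397 m/s; V²/2g = 0.5880 m
Re = 7.37×10^5, ε/D = 2.86×10^-4 → f = 0.01568 (Haaland)
Major: h_f = f(L/D)·V²/2g = 0.01568·8400·0.5880 = 77.47 m
Minor: ΣK = 8.50; h_m = ΣK·V²/2g = 4.998 m
Total H_L = 77.47 + 4.998 = 82.46 m

H_L ≈ 82.5 m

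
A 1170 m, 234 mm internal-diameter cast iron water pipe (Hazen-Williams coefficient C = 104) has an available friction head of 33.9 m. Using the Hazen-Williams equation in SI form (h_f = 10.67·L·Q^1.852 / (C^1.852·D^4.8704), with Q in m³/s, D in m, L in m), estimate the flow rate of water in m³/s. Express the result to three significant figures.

Rearranging: Q = [h_f·C^1.852·D^4.8704 / (10.67·L)]^(1/1.852)
Q = [33.9·104^1.852·0.234^4.8704 / (10.67·1170)]^0.540 = 0.09388 m³/s

Q ≈ 0.0939 m³/s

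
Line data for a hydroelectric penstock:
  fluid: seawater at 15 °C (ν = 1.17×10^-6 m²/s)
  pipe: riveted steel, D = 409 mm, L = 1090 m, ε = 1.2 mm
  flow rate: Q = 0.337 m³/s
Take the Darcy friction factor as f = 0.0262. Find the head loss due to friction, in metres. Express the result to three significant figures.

V = 4Q/(πD²) = 4·0.337/(π·0.409²) = 2.565 m/s
h_f = f(L/D)V²/(2g) = 0.02620·(1090/0.409)·2.565²/(2·9.81) = 23.41 m

h_f ≈ 23.4 m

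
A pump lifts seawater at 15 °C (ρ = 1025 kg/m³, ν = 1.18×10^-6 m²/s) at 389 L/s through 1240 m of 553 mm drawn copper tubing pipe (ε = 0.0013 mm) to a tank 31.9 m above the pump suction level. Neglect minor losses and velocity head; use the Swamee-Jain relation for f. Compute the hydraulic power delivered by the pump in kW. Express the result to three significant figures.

V = 4Q/(πD²) = 1.620 m/s; Re = 7.59×10^5; ε/D = 2.35×10^-6; f = 0.01222
h_f = f(L/D)V²/2g = 3.662 m
Total head H = z + h_f = 31.9 + 3.662 = 35.56 m
P_hyd = ρgQH = 1025·9.81·0.389·35.56 = 139.1 kW

P_hyd ≈ 139 kW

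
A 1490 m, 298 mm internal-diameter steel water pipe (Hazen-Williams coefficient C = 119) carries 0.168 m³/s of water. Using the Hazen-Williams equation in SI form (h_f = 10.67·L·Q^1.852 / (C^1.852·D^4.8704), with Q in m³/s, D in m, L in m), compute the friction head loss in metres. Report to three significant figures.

h_f = 10.67·1490·0.168^1.852 / (119^1.852·0.298^4.8704) = 30.44 m

h_f ≈ 30.4 m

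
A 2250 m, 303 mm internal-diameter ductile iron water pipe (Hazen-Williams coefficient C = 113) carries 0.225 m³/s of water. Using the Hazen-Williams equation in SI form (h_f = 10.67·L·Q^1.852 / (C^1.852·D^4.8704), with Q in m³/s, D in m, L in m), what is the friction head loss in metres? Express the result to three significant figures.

h_f ≈ 80.1 m

h_f = 10.67·2250·0.225^1.852 / (113^1.852·0.303^4.8704) = 80.14 m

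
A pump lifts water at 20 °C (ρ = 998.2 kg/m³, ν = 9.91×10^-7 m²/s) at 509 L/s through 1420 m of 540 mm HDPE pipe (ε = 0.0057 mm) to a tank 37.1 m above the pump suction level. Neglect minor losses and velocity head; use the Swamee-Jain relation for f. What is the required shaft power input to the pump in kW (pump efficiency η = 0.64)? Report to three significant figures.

P_shaft ≈ 348 kW

V = 4Q/(πD²) = 2.222 m/s; Re = 1.21×10^6; ε/D = 1.06×10^-5; f = 0.01153
h_f = f(L/D)V²/2g = 7.635 m
Total head H = z + h_f = 37.1 + 7.635 = 44.74 m
P_hyd = ρgQH = 998.2·9.81·0.509·44.74 = 223.0 kW
P_shaft = P_hyd/η = 223.0/0.64 = 348.4 kW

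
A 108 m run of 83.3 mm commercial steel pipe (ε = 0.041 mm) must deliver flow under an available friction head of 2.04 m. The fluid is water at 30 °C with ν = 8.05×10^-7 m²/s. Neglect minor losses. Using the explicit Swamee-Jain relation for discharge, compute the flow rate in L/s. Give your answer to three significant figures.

Q ≈ 6.83 L/s

Swamee-Jain (Type II): Q = -0.965·√(gD⁵h_f/L)·ln[ε/(3.7D) + √(3.17ν²L/(gD³h_f))]
√(gD⁵h_f/L) = √(9.81·0.0833⁵·2.04/108) = 8.621×10^-4
ε/(3.7D) = 1.33×10^-4; √(3.17ν²L/(gD³h_f)) = 1.38×10^-4
Q = -0.965·8.621×10^-4·ln(2.715×10^-4) = 0.006831 m³/s
Check: V = 1.25 m/s, Re = 1.30×10^5, f = 0.01975, h_f = 2.05 m ≈ 2.04 m ✓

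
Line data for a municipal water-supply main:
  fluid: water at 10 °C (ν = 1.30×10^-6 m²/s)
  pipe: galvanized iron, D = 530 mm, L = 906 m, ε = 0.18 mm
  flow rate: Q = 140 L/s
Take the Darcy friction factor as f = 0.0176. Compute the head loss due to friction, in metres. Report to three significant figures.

h_f ≈ 0.618 m

V = 4Q/(πD²) = 4·0.140/(π·0.530²) = 0.6346 m/s
h_f = f(L/D)V²/(2g) = 0.01760·(906/0.530)·0.6346²/(2·9.81) = 0.6175 m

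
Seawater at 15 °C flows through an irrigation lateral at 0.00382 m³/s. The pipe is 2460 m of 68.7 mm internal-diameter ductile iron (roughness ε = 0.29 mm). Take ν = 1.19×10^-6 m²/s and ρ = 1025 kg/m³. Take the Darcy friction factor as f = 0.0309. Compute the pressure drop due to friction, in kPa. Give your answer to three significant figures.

V = 4Q/(πD²) = 4·0.00382/(π·0.0687²) = 1.031 m/s
h_f = f(L/D)V²/(2g) = 0.03090·(2460/0.0687)·1.031²/(2·9.81) = 59.89 m
Δp = ρg·h_f = 1025·9.81·59.89 = 602.2 kPa

Δp ≈ 602 kPa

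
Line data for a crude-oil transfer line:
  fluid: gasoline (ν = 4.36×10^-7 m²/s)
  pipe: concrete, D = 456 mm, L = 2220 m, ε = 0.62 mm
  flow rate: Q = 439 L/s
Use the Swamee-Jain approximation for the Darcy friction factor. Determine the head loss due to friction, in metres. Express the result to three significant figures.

h_f ≈ 38.2 m

V = 4Q/(πD²) = 4·0.439/(π·0.456²) = 2.688 m/s
Re = VD/ν = 2.688·0.456/4.36×10^-7 = 2.81×10^6 → turbulent
ε/D = 0.62/456 = 0.00136
Swamee-Jain: f = 0.02132
h_f = f(L/D)V²/(2g) = 0.02132·(2220/0.456)·2.688²/(2·9.81) = 38.23 m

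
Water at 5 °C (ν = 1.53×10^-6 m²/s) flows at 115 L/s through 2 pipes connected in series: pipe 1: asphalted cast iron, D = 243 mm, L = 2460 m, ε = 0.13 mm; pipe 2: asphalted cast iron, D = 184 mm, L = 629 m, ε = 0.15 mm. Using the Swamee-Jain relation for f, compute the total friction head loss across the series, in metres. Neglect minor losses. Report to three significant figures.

H ≈ 121 m

Pipe 1: V = 2.480 m/s, Re = 3.94×10^5, ε/D = 5.35×10^-4, f = 0.01822, h_1 = f(L/D)V²/2g = 57.80 m
Pipe 2: V = 4.325 m/s, Re = 5.20×10^5, ε/D = 8.15×10^-4, f = 0.01948, h_2 = f(L/D)V²/2g = 63.48 m
Series → Q common, losses add: H = Σh = 121.3 m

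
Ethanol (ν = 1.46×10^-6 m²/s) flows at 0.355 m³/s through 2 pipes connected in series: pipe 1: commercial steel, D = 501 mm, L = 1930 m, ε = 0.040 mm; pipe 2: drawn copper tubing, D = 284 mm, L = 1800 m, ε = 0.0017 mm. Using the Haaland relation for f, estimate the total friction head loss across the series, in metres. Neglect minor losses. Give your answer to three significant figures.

H ≈ 126 m

Pipe 1: V = 1.801 m/s, Re = 6.18×10^5, ε/D = 7.98×10^-5, f = 0.01368, h_1 = f(L/D)V²/2g = 8.710 m
Pipe 2: V = 5.604 m/s, Re = 1.09×10^6, ε/D = 5.99×10^-6, f = 0.01153, h_2 = f(L/D)V²/2g = 117.0 m
Series → Q common, losses add: H = Σh = 125.7 m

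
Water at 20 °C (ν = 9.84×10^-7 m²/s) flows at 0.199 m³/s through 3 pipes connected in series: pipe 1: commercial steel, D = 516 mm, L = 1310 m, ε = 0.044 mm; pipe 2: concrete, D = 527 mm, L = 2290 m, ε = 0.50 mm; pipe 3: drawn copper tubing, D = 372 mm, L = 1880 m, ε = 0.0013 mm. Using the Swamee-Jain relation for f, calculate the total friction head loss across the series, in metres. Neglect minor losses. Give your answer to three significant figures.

Pipe 1: V = 0.9516 m/s, Re = 4.99×10^5, ε/D = 8.53×10^-5, f = 0.01429, h_1 = f(L/D)V²/2g = 1.675 m
Pipe 2: V = 0.9123 m/s, Re = 4.89×10^5, ε/D = 9.49×10^-4, f = 0.02014, h_2 = f(L/D)V²/2g = 3.713 m
Pipe 3: V = 1.831 m/s, Re = 6.92×10^5, ε/D = 3.49×10^-6, f = 0.01243, h_3 = f(L/D)V²/2g = 10.73 m
Series → Q common, losses add: H = Σh = 16.12 m

H ≈ 16.1 m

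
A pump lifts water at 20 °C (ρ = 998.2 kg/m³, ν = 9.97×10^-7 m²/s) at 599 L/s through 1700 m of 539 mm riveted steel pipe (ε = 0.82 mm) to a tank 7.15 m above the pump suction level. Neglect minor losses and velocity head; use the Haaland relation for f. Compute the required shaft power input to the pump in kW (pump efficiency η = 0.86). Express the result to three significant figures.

V = 4Q/(πD²) = 2.625 m/s; Re = 1.42×10^6; ε/D = 0.00152; f = 0.02199
h_f = f(L/D)V²/2g = 24.36 m
Total head H = z + h_f = 7.15 + 24.36 = 31.51 m
P_hyd = ρgQH = 998.2·9.81·0.599·31.51 = 184.8 kW
P_shaft = P_hyd/η = 184.8/0.86 = 214.9 kW

P_shaft ≈ 215 kW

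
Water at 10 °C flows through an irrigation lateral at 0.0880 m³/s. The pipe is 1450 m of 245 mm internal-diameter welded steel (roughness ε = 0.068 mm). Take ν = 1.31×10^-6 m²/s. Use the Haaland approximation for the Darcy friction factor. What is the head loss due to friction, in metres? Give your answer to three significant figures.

h_f ≈ 17.3 m

V = 4Q/(πD²) = 4·0.0880/(π·0.245²) = 1.867 m/s
Re = VD/ν = 1.867·0.245/1.31×10^-6 = 3.49×10^5 → turbulent
ε/D = 0.068/245 = 2.78×10^-4
Haaland: f = 0.01642
h_f = f(L/D)V²/(2g) = 0.01642·(1450/0.245)·1.867²/(2·9.81) = 17.26 m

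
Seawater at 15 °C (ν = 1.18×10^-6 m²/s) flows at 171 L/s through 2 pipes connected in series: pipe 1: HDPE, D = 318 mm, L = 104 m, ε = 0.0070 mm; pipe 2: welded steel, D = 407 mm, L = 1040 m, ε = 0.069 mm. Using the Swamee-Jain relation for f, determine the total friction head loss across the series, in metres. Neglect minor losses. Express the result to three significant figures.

Pipe 1: V = 2.153 m/s, Re = 5.80×10^5, ε/D = 2.20×10^-5, f = 0.01313, h_1 = f(L/D)V²/2g = 1.014 m
Pipe 2: V = 1.314 m/s, Re = 4.53×10^5, ε/D = 1.70×10^-4, f = 0.01536, h_2 = f(L/D)V²/2g = 3.456 m
Series → Q common, losses add: H = Σh = 4.470 m

H ≈ 4.47 m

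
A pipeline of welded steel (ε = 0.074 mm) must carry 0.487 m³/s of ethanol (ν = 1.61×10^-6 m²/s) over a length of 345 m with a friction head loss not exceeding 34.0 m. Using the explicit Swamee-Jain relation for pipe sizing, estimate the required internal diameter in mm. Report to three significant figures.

Swamee-Jain (Type III): D = 0.66·[ε^1.25·(LQ²/(gh_f))^4.75 + ν·Q^9.4·(L/(gh_f))^5.2]^0.04
LQ²/(gh_f) = 0.2453; L/(gh_f) = 1.034
Term 1 = ε^1.25·(…)^4.75 = 8.66×10^-9; Term 2 = ν·Q^9.4·(…)^5.2 = 2.22×10^-9
D = 0.66·(8.66×10^-9 + 2.22×10^-9)^0.04 = 0.3170 m = 317 mm
Check: V = 6.17 m/s, Re = 1.22×10^6, f = 0.01498, h_f = 31.7 m ≈ 34.0 m ✓

D ≈ 317 mm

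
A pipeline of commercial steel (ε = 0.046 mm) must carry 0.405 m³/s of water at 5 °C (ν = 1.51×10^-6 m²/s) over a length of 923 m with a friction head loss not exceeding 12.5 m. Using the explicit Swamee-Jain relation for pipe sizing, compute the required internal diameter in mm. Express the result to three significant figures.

Swamee-Jain (Type III): D = 0.66·[ε^1.25·(LQ²/(gh_f))^4.75 + ν·Q^9.4·(L/(gh_f))^5.2]^0.04
LQ²/(gh_f) = 1.235; L/(gh_f) = 7.527
Term 1 = ε^1.25·(…)^4.75 = 1.03×10^-5; Term 2 = ν·Q^9.4·(…)^5.2 = 1.12×10^-5
D = 0.66·(1.03×10^-5 + 1.12×10^-5)^0.04 = 0.4294 m = 429 mm
Check: V = 2.80 m/s, Re = 7.95×10^5, f = 0.01388, h_f = 11.9 m ≈ 12.5 m ✓

D ≈ 429 mm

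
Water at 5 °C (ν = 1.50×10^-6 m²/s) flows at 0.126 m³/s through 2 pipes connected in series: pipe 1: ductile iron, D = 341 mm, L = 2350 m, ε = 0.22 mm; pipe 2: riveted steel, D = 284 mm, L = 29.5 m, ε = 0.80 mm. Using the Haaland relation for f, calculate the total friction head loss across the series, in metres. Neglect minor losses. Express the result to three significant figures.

Pipe 1: V = 1.380 m/s, Re = 3.14×10^5, ε/D = 6.45×10^-4, f = 0.01882, h_1 = f(L/D)V²/2g = 12.59 m
Pipe 2: V = 1.989 m/s, Re = 3.77×10^5, ε/D = 0.00282, f = 0.02610, h_2 = f(L/D)V²/2g = 0.5466 m
Series → Q common, losses add: H = Σh = 13.13 m

H ≈ 13.1 m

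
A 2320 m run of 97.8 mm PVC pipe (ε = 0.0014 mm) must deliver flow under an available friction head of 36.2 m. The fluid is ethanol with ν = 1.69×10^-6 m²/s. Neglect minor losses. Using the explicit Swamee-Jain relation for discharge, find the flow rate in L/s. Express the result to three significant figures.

Q ≈ 9.34 L/s

Swamee-Jain (Type II): Q = -0.965·√(gD⁵h_f/L)·ln[ε/(3.7D) + √(3.17ν²L/(gD³h_f))]
√(gD⁵h_f/L) = √(9.81·0.0978⁵·36.2/2320) = 0.001170
ε/(3.7D) = 3.87×10^-6; √(3.17ν²L/(gD³h_f)) = 2.51×10^-4
Q = -0.965·0.001170·ln(2.553×10^-4) = 0.009343 m³/s
Check: V = 1.24 m/s, Re = 7.20×10^4, f = 0.01923, h_f = 36.0 m ≈ 36.2 m ✓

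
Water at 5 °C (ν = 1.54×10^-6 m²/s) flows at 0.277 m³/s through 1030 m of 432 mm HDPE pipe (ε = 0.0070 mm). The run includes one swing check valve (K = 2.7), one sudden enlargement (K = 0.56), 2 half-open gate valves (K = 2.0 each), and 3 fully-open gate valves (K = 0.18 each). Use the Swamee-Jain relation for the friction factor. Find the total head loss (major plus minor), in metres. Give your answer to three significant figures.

V = 4Q/(πD²) = 1.890 m/s; V²/2g = 0.1820 m
Re = 5.30×10^5, ε/D = 1.62×10^-5 → f = 0.01322 (Swamee-Jain)
Major: h_f = f(L/D)·V²/2g = 0.01322·2384·0.1820 = 5.738 m
Minor: ΣK = 7.80; h_m = ΣK·V²/2g = 1.420 m
Total H_L = 5.738 + 1.420 = 7.158 m

H_L ≈ 7.16 m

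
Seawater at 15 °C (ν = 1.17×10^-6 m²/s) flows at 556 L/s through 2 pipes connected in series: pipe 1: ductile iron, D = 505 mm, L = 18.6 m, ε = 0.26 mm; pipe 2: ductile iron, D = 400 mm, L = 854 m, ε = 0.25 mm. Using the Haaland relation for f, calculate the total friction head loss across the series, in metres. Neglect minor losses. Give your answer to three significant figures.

H ≈ 38.3 m

Pipe 1: V = 2.776 m/s, Re = 1.20×10^6, ε/D = 5.15×10^-4, f = 0.01721, h_1 = f(L/D)V²/2g = 0.2489 m
Pipe 2: V = 4.425 m/s, Re = 1.51×10^6, ε/D = 6.25×10^-4, f = 0.01785, h_2 = f(L/D)V²/2g = 38.03 m
Series → Q common, losses add: H = Σh = 38.28 m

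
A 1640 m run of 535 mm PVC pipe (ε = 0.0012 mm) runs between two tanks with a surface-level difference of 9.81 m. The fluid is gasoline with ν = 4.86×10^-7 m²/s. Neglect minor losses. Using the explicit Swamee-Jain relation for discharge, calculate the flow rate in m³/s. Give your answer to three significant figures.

Q ≈ 0.565 m³/s

Swamee-Jain (Type II): Q = -0.965·√(gD⁵h_f/L)·ln[ε/(3.7D) + √(3.17ν²L/(gD³h_f))]
√(gD⁵h_f/L) = √(9.81·0.535⁵·9.81/1640) = 0.05071
ε/(3.7D) = 6.06×10^-7; √(3.17ν²L/(gD³h_f)) = 9.13×10^-6
Q = -0.965·0.05071·ln(9.734×10^-6) = 0.5648 m³/s
Check: V = 2.51 m/s, Re = 2.77×10^6, f = 0.009957, h_f = 9.82 m ≈ 9.81 m ✓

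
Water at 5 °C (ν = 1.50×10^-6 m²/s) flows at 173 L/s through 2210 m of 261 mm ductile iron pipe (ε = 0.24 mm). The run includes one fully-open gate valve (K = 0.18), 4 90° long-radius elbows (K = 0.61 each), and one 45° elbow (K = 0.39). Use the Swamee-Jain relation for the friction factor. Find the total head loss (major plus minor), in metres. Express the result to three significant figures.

V = 4Q/(πD²) = 3.234 m/s; V²/2g = 0.5329 m
Re = 5.63×10^5, ε/D = 9.20×10^-4 → f = 0.01992 (Swamee-Jain)
Major: h_f = f(L/D)·V²/2g = 0.01992·8467·0.5329 = 89.90 m
Minor: ΣK = 3.01; h_m = ΣK·V²/2g = 1.604 m
Total H_L = 89.90 + 1.604 = 91.51 m

H_L ≈ 91.5 m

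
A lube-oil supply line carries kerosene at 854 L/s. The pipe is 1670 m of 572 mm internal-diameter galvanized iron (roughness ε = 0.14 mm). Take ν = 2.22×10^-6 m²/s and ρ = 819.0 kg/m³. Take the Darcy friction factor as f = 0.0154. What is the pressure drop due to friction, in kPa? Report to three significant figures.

V = 4Q/(πD²) = 4·0.854/(π·0.572²) = 3.323 m/s
h_f = f(L/D)V²/(2g) = 0.01540·(1670/0.572)·3.323²/(2·9.81) = 25.31 m
Δp = ρg·h_f = 819.0·9.81·25.31 = 203.4 kPa

Δp ≈ 203 kPa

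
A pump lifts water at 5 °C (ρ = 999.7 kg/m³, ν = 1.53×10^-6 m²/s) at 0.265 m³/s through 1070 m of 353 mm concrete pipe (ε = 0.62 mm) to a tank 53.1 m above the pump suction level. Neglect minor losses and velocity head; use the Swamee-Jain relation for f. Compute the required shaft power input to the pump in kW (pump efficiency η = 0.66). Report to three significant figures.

P_shaft ≈ 312 kW

V = 4Q/(πD²) = 2.708 m/s; Re = 6.25×10^5; ε/D = 0.00176; f = 0.02306
h_f = f(L/D)V²/2g = 26.12 m
Total head H = z + h_f = 53.1 + 26.12 = 79.22 m
P_hyd = ρgQH = 999.7·9.81·0.265·79.22 = 205.9 kW
P_shaft = P_hyd/η = 205.9/0.66 = 311.9 kW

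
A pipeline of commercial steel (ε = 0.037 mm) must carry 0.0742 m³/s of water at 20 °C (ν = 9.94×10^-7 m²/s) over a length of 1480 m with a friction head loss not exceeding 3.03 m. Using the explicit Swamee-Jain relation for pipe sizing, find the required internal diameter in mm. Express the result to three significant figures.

D ≈ 326 mm

Swamee-Jain (Type III): D = 0.66·[ε^1.25·(LQ²/(gh_f))^4.75 + ν·Q^9.4·(L/(gh_f))^5.2]^0.04
LQ²/(gh_f) = 0.2741; L/(gh_f) = 49.79
Term 1 = ε^1.25·(…)^4.75 = 6.17×10^-9; Term 2 = ν·Q^9.4·(…)^5.2 = 1.60×10^-8
D = 0.66·(6.17×10^-9 + 1.60×10^-8)^0.04 = 0.3261 m = 326 mm
Check: V = 0.888 m/s, Re = 2.91×10^5, f = 0.01562, h_f = 2.85 m ≈ 3.03 m ✓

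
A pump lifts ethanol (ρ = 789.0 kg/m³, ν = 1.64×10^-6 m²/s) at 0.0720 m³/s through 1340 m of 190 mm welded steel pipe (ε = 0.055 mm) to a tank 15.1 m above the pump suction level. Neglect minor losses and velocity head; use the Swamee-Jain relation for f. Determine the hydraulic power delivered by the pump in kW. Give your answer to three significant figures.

P_hyd ≈ 30.4 kW

V = 4Q/(πD²) = 2.539 m/s; Re = 2.94×10^5; ε/D = 2.89×10^-4; f = 0.01702
h_f = f(L/D)V²/2g = 39.45 m
Total head H = z + h_f = 15.1 + 39.45 = 54.55 m
P_hyd = ρgQH = 789.0·9.81·0.0720·54.55 = 30.40 kW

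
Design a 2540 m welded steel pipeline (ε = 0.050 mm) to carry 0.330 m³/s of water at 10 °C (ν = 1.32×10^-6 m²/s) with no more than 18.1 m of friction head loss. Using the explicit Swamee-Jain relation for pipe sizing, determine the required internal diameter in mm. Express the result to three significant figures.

Swamee-Jain (Type III): D = 0.66·[ε^1.25·(LQ²/(gh_f))^4.75 + ν·Q^9.4·(L/(gh_f))^5.2]^0.04
LQ²/(gh_f) = 1.558; L/(gh_f) = 14.30
Term 1 = ε^1.25·(…)^4.75 = 3.45×10^-5; Term 2 = ν·Q^9.4·(…)^5.2 = 4.01×10^-5
D = 0.66·(3.45×10^-5 + 4.01×10^-5)^0.04 = 0.4513 m = 451 mm
Check: V = 2.06 m/s, Re = 7.05×10^5, f = 0.01408, h_f = 17.2 m ≈ 18.1 m ✓

D ≈ 451 mm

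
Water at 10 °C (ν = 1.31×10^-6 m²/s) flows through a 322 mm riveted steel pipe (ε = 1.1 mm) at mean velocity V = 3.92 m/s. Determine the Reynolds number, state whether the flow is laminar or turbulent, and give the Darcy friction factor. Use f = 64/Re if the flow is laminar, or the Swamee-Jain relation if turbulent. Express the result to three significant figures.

Re ≈ 9.64×10^5; turbulent; f ≈ 0.0273

Re = VD/ν = 3.920·0.322/1.31×10^-6 = 9.64×10^5
Re > 4000 → turbulent; ε/D = 0.00342
Swamee-Jain: f = 0.02734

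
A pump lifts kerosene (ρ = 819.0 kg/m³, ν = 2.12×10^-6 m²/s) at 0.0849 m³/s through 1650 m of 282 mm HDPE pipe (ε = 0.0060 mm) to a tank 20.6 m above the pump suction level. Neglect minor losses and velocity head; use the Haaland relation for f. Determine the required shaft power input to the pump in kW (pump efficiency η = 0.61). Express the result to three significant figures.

P_shaft ≈ 32.9 kW

V = 4Q/(πD²) = 1.359 m/s; Re = 1.81×10^5; ε/D = 2.13×10^-5; f = 0.01593
h_f = f(L/D)V²/2g = 8.779 m
Total head H = z + h_f = 20.6 + 8.779 = 29.38 m
P_hyd = ρgQH = 819.0·9.81·0.0849·29.38 = 20.04 kW
P_shaft = P_hyd/η = 20.04/0.61 = 32.85 kW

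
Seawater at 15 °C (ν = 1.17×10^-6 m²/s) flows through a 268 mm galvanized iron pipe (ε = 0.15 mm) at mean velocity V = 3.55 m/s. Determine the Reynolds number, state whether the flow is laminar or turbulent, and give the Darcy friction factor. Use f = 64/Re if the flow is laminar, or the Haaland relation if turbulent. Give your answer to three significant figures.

Re = VD/ν = 3.550·0.268/1.17×10^-6 = 8.13×10^5
Re > 4000 → turbulent; ε/D = 5.60×10^-4
Haaland: f = 0.01766

Re ≈ 8.13×10^5; turbulent; f ≈ 0.0177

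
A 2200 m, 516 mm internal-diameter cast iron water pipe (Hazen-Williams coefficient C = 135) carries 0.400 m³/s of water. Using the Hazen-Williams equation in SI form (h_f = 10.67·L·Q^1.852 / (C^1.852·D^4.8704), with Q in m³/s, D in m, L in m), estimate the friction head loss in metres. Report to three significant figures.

h_f ≈ 12.2 m

h_f = 10.67·2200·0.400^1.852 / (135^1.852·0.516^4.8704) = 12.24 m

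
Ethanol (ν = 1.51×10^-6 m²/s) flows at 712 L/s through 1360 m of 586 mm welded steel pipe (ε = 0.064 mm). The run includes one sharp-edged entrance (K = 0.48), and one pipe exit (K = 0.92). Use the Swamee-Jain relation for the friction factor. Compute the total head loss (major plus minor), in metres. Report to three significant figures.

H_L ≈ 11.7 m

V = 4Q/(πD²) = 2.640 m/s; V²/2g = 0.3552 m
Re = 1.02×10^6, ε/D = 1.09×10^-4 → f = 0.01362 (Swamee-Jain)
Major: h_f = f(L/D)·V²/2g = 0.01362·2321·0.3552 = 11.22 m
Minor: ΣK = 1.40; h_m = ΣK·V²/2g = 0.4973 m
Total H_L = 11.22 + 0.4973 = 11.72 m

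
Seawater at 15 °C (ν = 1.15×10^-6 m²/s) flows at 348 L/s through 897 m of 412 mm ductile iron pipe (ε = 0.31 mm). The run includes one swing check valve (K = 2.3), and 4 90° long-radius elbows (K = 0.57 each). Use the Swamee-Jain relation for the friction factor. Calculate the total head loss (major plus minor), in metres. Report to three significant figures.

H_L ≈ 15.8 m

V = 4Q/(πD²) = 2.610 m/s; V²/2g = 0.3473 m
Re = 9.35×10^5, ε/D = 7.52×10^-4 → f = 0.01884 (Swamee-Jain)
Major: h_f = f(L/D)·V²/2g = 0.01884·2177·0.3473 = 14.25 m
Minor: ΣK = 4.58; h_m = ΣK·V²/2g = 1.591 m
Total H_L = 14.25 + 1.591 = 15.84 m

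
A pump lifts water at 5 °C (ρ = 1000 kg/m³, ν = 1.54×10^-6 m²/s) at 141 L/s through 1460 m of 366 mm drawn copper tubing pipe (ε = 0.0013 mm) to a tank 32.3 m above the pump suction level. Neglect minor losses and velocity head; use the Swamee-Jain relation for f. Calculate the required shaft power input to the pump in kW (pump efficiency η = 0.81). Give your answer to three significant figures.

V = 4Q/(πD²) = 1.340 m/s; Re = 3.19×10^5; ε/D = 3.55×10^-6; f = 0.01426
h_f = f(L/D)V²/2g = 5.207 m
Total head H = z + h_f = 32.3 + 5.207 = 37.51 m
P_hyd = ρgQH = 1000·9.81·0.141·37.51 = 51.88 kW
P_shaft = P_hyd/η = 51.88/0.81 = 64.05 kW

P_shaft ≈ 64.0 kW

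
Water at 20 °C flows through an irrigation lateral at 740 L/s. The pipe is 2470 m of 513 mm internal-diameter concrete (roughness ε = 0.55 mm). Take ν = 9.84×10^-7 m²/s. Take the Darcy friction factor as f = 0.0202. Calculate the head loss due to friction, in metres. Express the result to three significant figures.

h_f ≈ 63.5 m

V = 4Q/(πD²) = 4·0.740/(π·0.513²) = 3.580 m/s
h_f = f(L/D)V²/(2g) = 0.02020·(2470/0.513)·3.580²/(2·9.81) = 63.54 m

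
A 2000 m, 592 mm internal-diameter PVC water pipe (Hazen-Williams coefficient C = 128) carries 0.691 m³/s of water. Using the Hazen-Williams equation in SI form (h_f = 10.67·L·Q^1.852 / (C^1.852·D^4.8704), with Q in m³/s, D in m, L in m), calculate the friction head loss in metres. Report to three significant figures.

h_f ≈ 17.3 m

h_f = 10.67·2000·0.691^1.852 / (128^1.852·0.592^4.8704) = 17.31 m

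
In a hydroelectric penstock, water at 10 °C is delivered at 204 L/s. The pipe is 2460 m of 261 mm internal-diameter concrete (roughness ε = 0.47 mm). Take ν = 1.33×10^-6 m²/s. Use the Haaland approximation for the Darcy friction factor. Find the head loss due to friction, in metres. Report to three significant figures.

V = 4Q/(πD²) = 4·0.204/(π·0.261²) = 3.813 m/s
Re = VD/ν = 3.813·0.261/1.33×10^-6 = 7.48×10^5 → turbulent
ε/D = 0.47/261 = 0.00180
Haaland: f = 0.02306
h_f = f(L/D)V²/(2g) = 0.02306·(2460/0.261)·3.813²/(2·9.81) = 161.1 m

h_f ≈ 161 m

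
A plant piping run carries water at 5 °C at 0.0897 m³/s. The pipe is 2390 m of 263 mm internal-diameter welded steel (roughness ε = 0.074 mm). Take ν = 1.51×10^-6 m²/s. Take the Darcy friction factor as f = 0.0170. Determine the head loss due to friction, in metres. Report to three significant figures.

h_f ≈ 21.5 m

V = 4Q/(πD²) = 4·0.0897/(π·0.263²) = 1.651 m/s
h_f = f(L/D)V²/(2g) = 0.01700·(2390/0.263)·1.651²/(2·9.81) = 21.47 m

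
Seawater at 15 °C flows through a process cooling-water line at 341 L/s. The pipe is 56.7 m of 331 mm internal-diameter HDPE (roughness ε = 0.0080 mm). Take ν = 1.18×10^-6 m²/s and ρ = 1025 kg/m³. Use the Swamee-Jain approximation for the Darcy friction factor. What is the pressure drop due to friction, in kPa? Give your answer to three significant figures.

Δp ≈ 16.5 kPa

V = 4Q/(πD²) = 4·0.341/(π·0.331²) = 3.963 m/s
Re = VD/ν = 3.963·0.331/1.18×10^-6 = 1.11×10^6 → turbulent
ε/D = 0.0080/331 = 2.42×10^-5
Swamee-Jain: f = 0.01200
h_f = f(L/D)V²/(2g) = 0.01200·(56.7/0.331)·3.963²/(2·9.81) = 1.646 m
Δp = ρg·h_f = 1025·9.81·1.646 = 16.55 kPa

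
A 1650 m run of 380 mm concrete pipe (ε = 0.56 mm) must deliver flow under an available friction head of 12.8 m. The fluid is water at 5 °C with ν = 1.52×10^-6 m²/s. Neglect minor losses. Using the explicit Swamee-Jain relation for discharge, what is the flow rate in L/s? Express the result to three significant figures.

Swamee-Jain (Type II): Q = -0.965·√(gD⁵h_f/L)·ln[ε/(3.7D) + √(3.17ν²L/(gD³h_f))]
√(gD⁵h_f/L) = √(9.81·0.380⁵·12.8/1650) = 0.02456
ε/(3.7D) = 3.98×10^-4; √(3.17ν²L/(gD³h_f)) = 4.19×10^-5
Q = -0.965·0.02456·ln(4.402×10^-4) = 0.1831 m³/s
Check: V = 1.61 m/s, Re = 4.04×10^5, f = 0.02232, h_f = 12.9 m ≈ 12.8 m ✓

Q ≈ 183 L/s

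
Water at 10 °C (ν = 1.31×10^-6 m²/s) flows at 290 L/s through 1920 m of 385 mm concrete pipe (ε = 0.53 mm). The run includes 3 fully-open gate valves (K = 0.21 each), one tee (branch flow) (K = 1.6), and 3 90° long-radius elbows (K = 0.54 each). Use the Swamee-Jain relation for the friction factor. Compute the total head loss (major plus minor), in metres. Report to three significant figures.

V = 4Q/(πD²) = 2.491 m/s; V²/2g = 0.3163 m
Re = 7.32×10^5, ε/D = 0.00138 → f = 0.02168 (Swamee-Jain)
Major: h_f = f(L/D)·V²/2g = 0.02168·4987·0.3163 = 34.20 m
Minor: ΣK = 3.85; h_m = ΣK·V²/2g = 1.218 m
Total H_L = 34.20 + 1.218 = 35.42 m

H_L ≈ 35.4 m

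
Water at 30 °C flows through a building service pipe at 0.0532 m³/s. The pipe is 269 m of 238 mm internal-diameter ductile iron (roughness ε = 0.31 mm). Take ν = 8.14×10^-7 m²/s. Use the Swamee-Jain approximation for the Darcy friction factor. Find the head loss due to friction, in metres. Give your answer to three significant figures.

V = 4Q/(πD²) = 4·0.0532/(π·0.238²) = 1.196 m/s
Re = VD/ν = 1.196·0.238/8.14×10^-7 = 3.50×10^5 → turbulent
ε/D = 0.31/238 = 0.00130
Swamee-Jain: f = 0.02180
h_f = f(L/D)V²/(2g) = 0.02180·(269/0.238)·1.196²/(2·9.81) = 1.796 m

h_f ≈ 1.80 m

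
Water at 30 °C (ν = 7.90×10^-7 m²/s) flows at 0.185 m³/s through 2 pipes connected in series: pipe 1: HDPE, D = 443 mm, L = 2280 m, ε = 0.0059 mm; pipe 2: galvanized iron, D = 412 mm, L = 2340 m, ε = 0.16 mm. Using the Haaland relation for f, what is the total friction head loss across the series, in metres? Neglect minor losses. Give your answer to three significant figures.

H ≈ 14.0 m

Pipe 1: V = 1.200 m/s, Re = 6.73×10^5, ε/D = 1.33×10^-5, f = 0.01258, h_1 = f(L/D)V²/2g = 4.756 m
Pipe 2: V = 1.388 m/s, Re = 7.24×10^5, ε/D = 3.88×10^-4, f = 0.01654, h_2 = f(L/D)V²/2g = 9.218 m
Series → Q common, losses add: H = Σh = 13.97 m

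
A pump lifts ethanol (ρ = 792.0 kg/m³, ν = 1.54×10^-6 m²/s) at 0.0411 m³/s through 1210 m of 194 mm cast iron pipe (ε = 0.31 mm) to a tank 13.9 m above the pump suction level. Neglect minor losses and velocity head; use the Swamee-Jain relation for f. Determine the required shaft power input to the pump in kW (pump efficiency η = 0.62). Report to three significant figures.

P_shaft ≈ 14.6 kW

V = 4Q/(πD²) = 1.390 m/s; Re = 1.75×10^5; ε/D = 0.00160; f = 0.02343
h_f = f(L/D)V²/2g = 14.40 m
Total head H = z + h_f = 13.9 + 14.40 = 28.30 m
P_hyd = ρgQH = 792.0·9.81·0.0411·28.30 = 9.037 kW
P_shaft = P_hyd/η = 9.037/0.62 = 14.58 kW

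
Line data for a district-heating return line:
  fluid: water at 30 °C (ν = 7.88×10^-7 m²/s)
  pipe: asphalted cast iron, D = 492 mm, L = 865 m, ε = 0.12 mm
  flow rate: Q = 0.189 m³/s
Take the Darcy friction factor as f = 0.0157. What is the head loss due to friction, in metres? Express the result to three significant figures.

h_f ≈ 1.39 m

V = 4Q/(πD²) = 4·0.189/(π·0.492²) = 0.9941 m/s
h_f = f(L/D)V²/(2g) = 0.01570·(865/0.492)·0.9941²/(2·9.81) = 1.390 m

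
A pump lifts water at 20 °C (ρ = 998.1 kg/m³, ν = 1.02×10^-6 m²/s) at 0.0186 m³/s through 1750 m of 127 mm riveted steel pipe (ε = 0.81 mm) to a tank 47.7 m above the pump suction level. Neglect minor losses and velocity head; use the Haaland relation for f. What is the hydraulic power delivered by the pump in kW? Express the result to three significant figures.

V = 4Q/(πD²) = 1.468 m/s; Re = 1.83×10^5; ε/D = 0.00638; f = 0.03321
h_f = f(L/D)V²/2g = 50.28 m
Total head H = z + h_f = 47.7 + 50.28 = 97.98 m
P_hyd = ρgQH = 998.1·9.81·0.0186·97.98 = 17.84 kW

P_hyd ≈ 17.8 kW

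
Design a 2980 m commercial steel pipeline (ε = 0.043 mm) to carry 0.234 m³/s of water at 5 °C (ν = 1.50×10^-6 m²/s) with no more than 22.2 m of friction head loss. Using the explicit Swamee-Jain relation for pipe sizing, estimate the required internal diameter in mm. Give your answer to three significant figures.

D ≈ 393 mm

Swamee-Jain (Type III): D = 0.66·[ε^1.25·(LQ²/(gh_f))^4.75 + ν·Q^9.4·(L/(gh_f))^5.2]^0.04
LQ²/(gh_f) = 0.7492; L/(gh_f) = 13.68
Term 1 = ε^1.25·(…)^4.75 = 8.84×10^-7; Term 2 = ν·Q^9.4·(…)^5.2 = 1.43×10^-6
D = 0.66·(8.84×10^-7 + 1.43×10^-6)^0.04 = 0.3927 m = 393 mm
Check: V = 1.93 m/s, Re = 5.06×10^5, f = 0.01456, h_f = 21.0 m ≈ 22.2 m ✓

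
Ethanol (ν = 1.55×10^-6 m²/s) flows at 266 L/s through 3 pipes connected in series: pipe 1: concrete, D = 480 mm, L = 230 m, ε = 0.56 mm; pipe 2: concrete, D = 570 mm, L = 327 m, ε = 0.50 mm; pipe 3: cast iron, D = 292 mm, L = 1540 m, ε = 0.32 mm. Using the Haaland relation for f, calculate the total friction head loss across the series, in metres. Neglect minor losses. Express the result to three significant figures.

H ≈ 88.5 m

Pipe 1: V = 1.470 m/s, Re = 4.55×10^5, ε/D = 0.00117, f = 0.02095, h_1 = f(L/D)V²/2g = 1.105 m
Pipe 2: V = 1.042 m/s, Re = 3.83×10^5, ε/D = 8.77×10^-4, f = 0.01980, h_2 = f(L/D)V²/2g = 0.6291 m
Pipe 3: V = 3.972 m/s, Re = 7.48×10^5, ε/D = 0.00110, f = 0.02045, h_3 = f(L/D)V²/2g = 86.74 m
Series → Q common, losses add: H = Σh = 88.48 m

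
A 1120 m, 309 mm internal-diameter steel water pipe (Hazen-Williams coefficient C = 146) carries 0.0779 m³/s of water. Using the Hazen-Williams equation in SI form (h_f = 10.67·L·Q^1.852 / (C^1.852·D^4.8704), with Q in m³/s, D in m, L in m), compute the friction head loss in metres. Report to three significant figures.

h_f = 10.67·1120·0.0779^1.852 / (146^1.852·0.309^4.8704) = 3.164 m

h_f ≈ 3.16 m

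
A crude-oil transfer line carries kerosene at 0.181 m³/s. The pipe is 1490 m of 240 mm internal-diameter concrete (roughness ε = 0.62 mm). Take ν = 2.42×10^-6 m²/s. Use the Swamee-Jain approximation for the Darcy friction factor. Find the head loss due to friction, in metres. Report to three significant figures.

h_f ≈ 130 m

V = 4Q/(πD²) = 4·0.181/(π·0.240²) = 4.001 m/s
Re = VD/ν = 4.001·0.240/2.42×10^-6 = 3.97×10^5 → turbulent
ε/D = 0.62/240 = 0.00258
Swamee-Jain: f = 0.02561
h_f = f(L/D)V²/(2g) = 0.02561·(1490/0.240)·4.001²/(2·9.81) = 129.7 m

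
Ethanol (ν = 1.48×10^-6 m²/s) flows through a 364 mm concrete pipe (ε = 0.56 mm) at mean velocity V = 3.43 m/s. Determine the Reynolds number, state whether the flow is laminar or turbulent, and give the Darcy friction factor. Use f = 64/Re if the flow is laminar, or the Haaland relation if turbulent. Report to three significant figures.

Re = VD/ν = 3.430·0.364/1.48×10^-6 = 8.44×10^5
Re > 4000 → turbulent; ε/D = 0.00154
Haaland: f = 0.02214

Re ≈ 8.44×10^5; turbulent; f ≈ 0.0221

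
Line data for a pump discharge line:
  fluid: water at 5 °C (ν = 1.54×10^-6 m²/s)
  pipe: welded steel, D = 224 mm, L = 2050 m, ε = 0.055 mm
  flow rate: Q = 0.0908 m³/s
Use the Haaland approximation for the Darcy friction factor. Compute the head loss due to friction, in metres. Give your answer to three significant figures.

V = 4Q/(πD²) = 4·0.0908/(π·0.224²) = 2.304 m/s
Re = VD/ν = 2.304·0.224/1.54×10^-6 = 3.35×10^5 → turbulent
ε/D = 0.055/224 = 2.46×10^-4
Haaland: f = 0.01623
h_f = f(L/D)V²/(2g) = 0.01623·(2050/0.224)·2.304²/(2·9.81) = 40.20 m

h_f ≈ 40.2 m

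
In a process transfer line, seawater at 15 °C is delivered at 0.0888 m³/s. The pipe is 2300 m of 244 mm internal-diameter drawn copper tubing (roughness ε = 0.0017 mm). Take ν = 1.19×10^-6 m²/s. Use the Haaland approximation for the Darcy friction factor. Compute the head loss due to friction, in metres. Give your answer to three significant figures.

h_f ≈ 23.8 m

V = 4Q/(πD²) = 4·0.0888/(π·0.244²) = 1.899 m/s
Re = VD/ν = 1.899·0.244/1.19×10^-6 = 3.89×10^5 → turbulent
ε/D = 0.0017/244 = 6.97×10^-6
Haaland: f = 0.01373
h_f = f(L/D)V²/(2g) = 0.01373·(2300/0.244)·1.899²/(2·9.81) = 23.79 m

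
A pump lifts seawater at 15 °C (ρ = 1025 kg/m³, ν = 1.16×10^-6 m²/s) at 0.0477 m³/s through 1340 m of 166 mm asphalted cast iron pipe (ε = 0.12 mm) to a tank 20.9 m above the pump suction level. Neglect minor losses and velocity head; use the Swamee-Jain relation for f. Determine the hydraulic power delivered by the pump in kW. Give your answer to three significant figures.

V = 4Q/(πD²) = 2.204 m/s; Re = 3.15×10^5; ε/D = 7.23×10^-4; f = 0.01945
h_f = f(L/D)V²/2g = 38.87 m
Total head H = z + h_f = 20.9 + 38.87 = 59.77 m
P_hyd = ρgQH = 1025·9.81·0.0477·59.77 = 28.67 kW

P_hyd ≈ 28.7 kW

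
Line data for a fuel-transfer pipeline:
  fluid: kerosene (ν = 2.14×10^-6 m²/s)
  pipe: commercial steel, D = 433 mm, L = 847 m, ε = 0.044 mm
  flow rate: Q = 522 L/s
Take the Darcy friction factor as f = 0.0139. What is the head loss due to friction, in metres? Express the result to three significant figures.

V = 4Q/(πD²) = 4·0.522/(π·0.433²) = 3.545 m/s
h_f = f(L/D)V²/(2g) = 0.01390·(847/0.433)·3.545²/(2·9.81) = 17.41 m

h_f ≈ 17.4 m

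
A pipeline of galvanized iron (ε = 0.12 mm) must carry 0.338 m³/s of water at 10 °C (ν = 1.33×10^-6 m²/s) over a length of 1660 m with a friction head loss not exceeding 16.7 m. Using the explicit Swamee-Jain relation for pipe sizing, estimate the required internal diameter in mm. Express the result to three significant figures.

Swamee-Jain (Type III): D = 0.66·[ε^1.25·(LQ²/(gh_f))^4.75 + ν·Q^9.4·(L/(gh_f))^5.2]^0.04
LQ²/(gh_f) = 1.158; L/(gh_f) = 10.13
Term 1 = ε^1.25·(…)^4.75 = 2.52×10^-5; Term 2 = ν·Q^9.4·(…)^5.2 = 8.42×10^-6
D = 0.66·(2.52×10^-5 + 8.42×10^-6)^0.04 = 0.4371 m = 437 mm
Check: V = 2.25 m/s, Re = 7.40×10^5, f = 0.01576, h_f = 15.5 m ≈ 16.7 m ✓

D ≈ 437 mm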